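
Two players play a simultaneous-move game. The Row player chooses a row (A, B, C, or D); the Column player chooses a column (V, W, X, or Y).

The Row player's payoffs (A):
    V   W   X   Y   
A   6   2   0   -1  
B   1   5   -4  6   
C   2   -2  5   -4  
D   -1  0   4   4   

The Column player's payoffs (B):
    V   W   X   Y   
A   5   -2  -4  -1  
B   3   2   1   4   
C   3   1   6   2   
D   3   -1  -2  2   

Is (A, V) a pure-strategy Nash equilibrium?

Holding the Column player at V: the Row player gets 6 from A, versus 1 from B, 2 from C, -1 from D. No profitable deviation for the Row player.
Holding the Row player at A: the Column player gets 5 from V, versus -2 from W, -4 from X, -1 from Y. No profitable deviation for the Column player either.

Yes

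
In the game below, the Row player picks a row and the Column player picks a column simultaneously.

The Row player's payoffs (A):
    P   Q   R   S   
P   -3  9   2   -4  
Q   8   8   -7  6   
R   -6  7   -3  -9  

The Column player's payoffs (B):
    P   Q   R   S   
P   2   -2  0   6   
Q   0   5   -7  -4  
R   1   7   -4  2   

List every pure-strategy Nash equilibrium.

There is no pure-strategy Nash equilibrium

A profile is a Nash equilibrium when each player is best-responding to the other.
The Row player's best responses — vs P: Q (payoff 8); vs Q: P (payoff 9); vs R: P (payoff 2); vs S: Q (payoff 6).
The Column player's best responses — vs P: S (payoff 6); vs Q: Q (payoff 5); vs R: Q (payoff 7).
No cell has both players best-responding. For instance, the Row player's best reply to Q is P, but against P the Column player prefers S over Q.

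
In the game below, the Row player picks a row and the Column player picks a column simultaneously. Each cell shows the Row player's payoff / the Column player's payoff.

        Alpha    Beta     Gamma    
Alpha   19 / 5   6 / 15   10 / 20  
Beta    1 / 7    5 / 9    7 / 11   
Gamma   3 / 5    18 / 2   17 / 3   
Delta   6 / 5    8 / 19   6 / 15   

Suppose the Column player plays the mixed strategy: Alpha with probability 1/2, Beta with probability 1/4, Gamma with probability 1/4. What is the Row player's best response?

The Row player's best reply maximizes expected payoff against the mix.
Alpha: (1/2)·19 + (1/4)·6 + (1/4)·10 = 27/2
Beta: (1/2)·1 + (1/4)·5 + (1/4)·7 = 7/2
Gamma: (1/2)·3 + (1/4)·18 + (1/4)·17 = 41/4
Delta: (1/2)·6 + (1/4)·8 + (1/4)·6 = 13/2
Highest expected payoff is 27/2, from Alpha.

Alpha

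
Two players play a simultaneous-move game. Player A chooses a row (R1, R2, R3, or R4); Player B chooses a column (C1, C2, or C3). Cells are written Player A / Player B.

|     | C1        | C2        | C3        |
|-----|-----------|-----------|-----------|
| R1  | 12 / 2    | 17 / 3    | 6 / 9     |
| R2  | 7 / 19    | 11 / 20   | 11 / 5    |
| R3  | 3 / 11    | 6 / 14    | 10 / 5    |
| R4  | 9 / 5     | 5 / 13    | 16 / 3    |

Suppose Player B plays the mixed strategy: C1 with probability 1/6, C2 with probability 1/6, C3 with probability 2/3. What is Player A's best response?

R4

Compute Player A's expected payoff from each pure strategy against the given mix.
R1: (1/6)·12 + (1/6)·17 + (2/3)·6 = 53/6
R2: (1/6)·7 + (1/6)·11 + (2/3)·11 = 31/3
R3: (1/6)·3 + (1/6)·6 + (2/3)·10 = 49/6
R4: (1/6)·9 + (1/6)·5 + (2/3)·16 = 13
Highest expected payoff is 13, from R4.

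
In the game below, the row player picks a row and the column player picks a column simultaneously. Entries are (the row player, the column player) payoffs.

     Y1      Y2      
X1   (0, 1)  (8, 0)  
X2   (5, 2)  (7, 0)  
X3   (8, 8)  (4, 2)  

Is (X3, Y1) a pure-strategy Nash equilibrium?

Holding the column player at Y1: the row player gets 8 from X3, versus 0 from X1, 5 from X2. No profitable deviation for the row player.
Holding the row player at X3: the column player gets 8 from Y1, versus 2 from Y2. No profitable deviation for the column player either.

Yes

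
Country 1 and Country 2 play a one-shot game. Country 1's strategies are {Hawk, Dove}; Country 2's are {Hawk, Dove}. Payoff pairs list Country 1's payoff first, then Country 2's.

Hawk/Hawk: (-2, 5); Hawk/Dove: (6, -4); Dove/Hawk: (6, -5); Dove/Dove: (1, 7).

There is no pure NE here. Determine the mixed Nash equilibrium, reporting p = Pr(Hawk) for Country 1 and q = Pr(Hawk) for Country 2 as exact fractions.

p = 4/7, q = 5/13

In a mixed NE each player is indifferent between their pure strategies, so the opponent's mix sets the indifference.
Country 2 indifferent between Hawk and Dove: p·5 + (1−p)·(-5) = p·(-4) + (1−p)·7 ⟹ (-5) + 10p = 7 + (-11)p ⟹ p = 4/7.
Country 1 indifferent between Hawk and Dove: q·(-2) + (1−q)·6 = q·6 + (1−q)·1 ⟹ 6 + (-8)q = 1 + 5q ⟹ q = 5/13.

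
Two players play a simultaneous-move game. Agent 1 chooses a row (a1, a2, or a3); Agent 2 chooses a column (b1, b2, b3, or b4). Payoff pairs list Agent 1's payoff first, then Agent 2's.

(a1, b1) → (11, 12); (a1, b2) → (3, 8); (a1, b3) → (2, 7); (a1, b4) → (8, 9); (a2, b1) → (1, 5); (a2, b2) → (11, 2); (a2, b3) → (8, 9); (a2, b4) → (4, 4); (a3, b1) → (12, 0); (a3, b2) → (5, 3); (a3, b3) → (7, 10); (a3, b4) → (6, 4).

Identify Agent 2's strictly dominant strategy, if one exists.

No strictly dominant strategy

Check whether one of Agent 2's strategies beats all alternatives regardless of what the opponent does.
b1 is not dominant: against a2, b3 gives 9 > 5.
b2 is not dominant: against a1, b1 gives 12 > 8.
b3 is not dominant: against a1, b1 gives 12 > 7.
b4 is not dominant: against a1, b1 gives 12 > 9.
No single strategy is best against every opponent action.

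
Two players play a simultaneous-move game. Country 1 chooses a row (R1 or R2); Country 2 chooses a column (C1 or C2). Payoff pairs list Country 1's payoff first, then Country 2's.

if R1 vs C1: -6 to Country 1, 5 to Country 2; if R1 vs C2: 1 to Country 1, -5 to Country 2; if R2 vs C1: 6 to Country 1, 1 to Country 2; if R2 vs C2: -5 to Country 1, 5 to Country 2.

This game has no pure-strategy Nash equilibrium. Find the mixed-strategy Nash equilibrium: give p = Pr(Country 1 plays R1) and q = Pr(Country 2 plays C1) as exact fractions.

Each player's mixing probability is pinned down by making the *other* player indifferent.
Country 2 indifferent between C1 and C2: p·5 + (1−p)·1 = p·(-5) + (1−p)·5 ⟹ 1 + 4p = 5 + (-10)p ⟹ p = 2/7.
Country 1 indifferent between R1 and R2: q·(-6) + (1−q)·1 = q·6 + (1−q)·(-5) ⟹ 1 + (-7)q = (-5) + 11q ⟹ q = 1/3.

p = 2/7, q = 1/3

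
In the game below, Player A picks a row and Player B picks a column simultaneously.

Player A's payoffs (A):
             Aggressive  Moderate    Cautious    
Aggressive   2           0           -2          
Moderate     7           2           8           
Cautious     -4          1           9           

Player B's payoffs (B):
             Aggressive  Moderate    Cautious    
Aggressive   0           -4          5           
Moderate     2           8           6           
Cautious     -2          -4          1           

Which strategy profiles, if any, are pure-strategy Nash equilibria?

(Moderate, Moderate) and (Cautious, Cautious)

A profile is a Nash equilibrium when each player is best-responding to the other.
Player A's best responses — vs Aggressive: Moderate (payoff 7); vs Moderate: Moderate (payoff 2); vs Cautious: Cautious (payoff 9).
Player B's best responses — vs Aggressive: Cautious (payoff 5); vs Moderate: Moderate (payoff 8); vs Cautious: Cautious (payoff 1).
Mutual best responses occur at (Moderate, Moderate) and (Cautious, Cautious); at each, neither player gains by switching.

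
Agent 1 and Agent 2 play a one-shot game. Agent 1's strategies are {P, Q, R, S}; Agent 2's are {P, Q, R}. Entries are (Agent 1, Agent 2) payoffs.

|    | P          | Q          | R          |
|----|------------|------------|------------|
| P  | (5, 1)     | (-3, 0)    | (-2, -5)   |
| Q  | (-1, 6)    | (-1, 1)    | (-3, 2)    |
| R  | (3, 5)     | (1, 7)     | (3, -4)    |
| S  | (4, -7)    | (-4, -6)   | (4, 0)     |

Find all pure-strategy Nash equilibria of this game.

Check mutual best responses: a cell is a NE iff neither player can gain by unilaterally deviating.
Agent 1's best responses — vs P: P (payoff 5); vs Q: R (payoff 1); vs R: S (payoff 4).
Agent 2's best responses — vs P: P (payoff 1); vs Q: P (payoff 6); vs R: Q (payoff 7); vs S: R (payoff 0).
Mutual best responses occur at (P, P), (R, Q), and (S, R); at each, neither player gains by switching.

(P, P), (R, Q), and (S, R)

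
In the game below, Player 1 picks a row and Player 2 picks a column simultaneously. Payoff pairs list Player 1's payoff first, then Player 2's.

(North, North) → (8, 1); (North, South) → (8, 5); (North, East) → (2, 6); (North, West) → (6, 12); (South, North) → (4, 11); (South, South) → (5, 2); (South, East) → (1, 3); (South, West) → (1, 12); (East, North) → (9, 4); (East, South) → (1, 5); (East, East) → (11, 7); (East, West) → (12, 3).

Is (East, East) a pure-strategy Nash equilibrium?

Yes

Holding Player 2 at East: Player 1 gets 11 from East, versus 2 from North, 1 from South. No profitable deviation for Player 1.
Holding Player 1 at East: Player 2 gets 7 from East, versus 4 from North, 5 from South, 3 from West. No profitable deviation for Player 2 either.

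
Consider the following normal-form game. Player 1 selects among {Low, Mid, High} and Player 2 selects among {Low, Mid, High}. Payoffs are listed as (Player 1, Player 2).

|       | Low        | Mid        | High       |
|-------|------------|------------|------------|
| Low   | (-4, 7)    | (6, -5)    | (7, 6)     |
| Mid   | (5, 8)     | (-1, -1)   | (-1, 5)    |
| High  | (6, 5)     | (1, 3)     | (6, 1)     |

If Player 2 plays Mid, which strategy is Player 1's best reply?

Low

With Player 2 fixed at Mid, Player 1's payoffs are: Low → 6, Mid → -1, High → 1.
The maximum is 6, achieved by Low.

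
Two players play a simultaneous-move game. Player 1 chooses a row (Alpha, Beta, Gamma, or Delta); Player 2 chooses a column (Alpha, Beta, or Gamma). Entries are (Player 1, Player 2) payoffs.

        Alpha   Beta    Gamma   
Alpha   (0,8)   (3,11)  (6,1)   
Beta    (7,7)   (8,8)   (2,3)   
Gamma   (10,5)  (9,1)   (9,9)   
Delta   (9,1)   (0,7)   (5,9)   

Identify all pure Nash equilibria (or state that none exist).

(Gamma, Gamma)

Check mutual best responses: a cell is a NE iff neither player can gain by unilaterally deviating.
Player 1's best responses — vs Alpha: Gamma (payoff 10); vs Beta: Gamma (payoff 9); vs Gamma: Gamma (payoff 9).
Player 2's best responses — vs Alpha: Beta (payoff 11); vs Beta: Beta (payoff 8); vs Gamma: Gamma (payoff 9); vs Delta: Gamma (payoff 9).
The only mutual best response is (Gamma, Gamma); neither player gains by switching there.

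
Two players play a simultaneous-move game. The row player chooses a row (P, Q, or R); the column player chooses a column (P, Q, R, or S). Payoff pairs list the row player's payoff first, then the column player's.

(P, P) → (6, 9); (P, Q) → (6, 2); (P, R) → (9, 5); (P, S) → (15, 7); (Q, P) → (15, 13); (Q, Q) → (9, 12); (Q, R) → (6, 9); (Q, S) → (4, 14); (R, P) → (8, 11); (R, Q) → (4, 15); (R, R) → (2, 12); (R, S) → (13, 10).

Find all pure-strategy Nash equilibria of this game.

There is no pure-strategy Nash equilibrium

Find each player's best response to every opponent strategy; NE are the intersections.
The row player's best responses — vs P: Q (payoff 15); vs Q: Q (payoff 9); vs R: P (payoff 9); vs S: P (payoff 15).
The column player's best responses — vs P: P (payoff 9); vs Q: S (payoff 14); vs R: Q (payoff 15).
No cell has both players best-responding. For instance, the row player's best reply to Q is Q, but against Q the column player prefers S over Q.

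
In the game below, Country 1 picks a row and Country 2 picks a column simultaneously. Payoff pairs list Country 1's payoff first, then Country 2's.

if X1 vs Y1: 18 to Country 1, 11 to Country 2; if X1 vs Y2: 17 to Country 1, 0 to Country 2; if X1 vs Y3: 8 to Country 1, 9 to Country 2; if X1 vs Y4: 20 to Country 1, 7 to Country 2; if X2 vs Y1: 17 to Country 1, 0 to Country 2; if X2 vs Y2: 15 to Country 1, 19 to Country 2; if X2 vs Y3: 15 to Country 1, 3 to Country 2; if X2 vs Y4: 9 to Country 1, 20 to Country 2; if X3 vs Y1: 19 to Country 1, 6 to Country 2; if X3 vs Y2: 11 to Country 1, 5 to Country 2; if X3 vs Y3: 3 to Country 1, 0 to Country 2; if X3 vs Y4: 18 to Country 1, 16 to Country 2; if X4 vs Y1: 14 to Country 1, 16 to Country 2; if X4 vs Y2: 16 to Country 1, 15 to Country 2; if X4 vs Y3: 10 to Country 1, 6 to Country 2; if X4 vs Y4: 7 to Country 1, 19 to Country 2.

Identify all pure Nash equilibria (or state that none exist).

None

Find each player's best response to every opponent strategy; NE are the intersections.
Country 1's best responses — vs Y1: X3 (payoff 19); vs Y2: X1 (payoff 17); vs Y3: X2 (payoff 15); vs Y4: X1 (payoff 20).
Country 2's best responses — vs X1: Y1 (payoff 11); vs X2: Y4 (payoff 20); vs X3: Y4 (payoff 16); vs X4: Y4 (payoff 19).
No cell has both players best-responding. For instance, Country 1's best reply to Y3 is X2, but against X2 Country 2 prefers Y4 over Y3.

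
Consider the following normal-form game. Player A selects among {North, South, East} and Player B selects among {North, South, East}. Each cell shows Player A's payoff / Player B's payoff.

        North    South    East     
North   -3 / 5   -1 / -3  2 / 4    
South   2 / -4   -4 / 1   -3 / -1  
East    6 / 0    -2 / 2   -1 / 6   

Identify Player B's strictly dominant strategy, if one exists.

Check whether one of Player B's strategies beats all alternatives regardless of what the opponent does.
North is not dominant: against South, South gives 1 > -4.
South is not dominant: against North, North gives 5 > -3.
East is not dominant: against North, North gives 5 > 4.
No single strategy is best against every opponent action.

None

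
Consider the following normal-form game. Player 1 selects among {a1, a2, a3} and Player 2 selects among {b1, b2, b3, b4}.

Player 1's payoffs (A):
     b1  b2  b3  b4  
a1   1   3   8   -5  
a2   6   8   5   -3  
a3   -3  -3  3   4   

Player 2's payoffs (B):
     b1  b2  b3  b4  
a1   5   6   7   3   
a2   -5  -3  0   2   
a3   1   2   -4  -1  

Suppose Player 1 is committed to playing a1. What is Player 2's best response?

With Player 1 fixed at a1, Player 2's payoffs are: b1 → 5, b2 → 6, b3 → 7, b4 → 3.
The maximum is 7, achieved by b3.

b3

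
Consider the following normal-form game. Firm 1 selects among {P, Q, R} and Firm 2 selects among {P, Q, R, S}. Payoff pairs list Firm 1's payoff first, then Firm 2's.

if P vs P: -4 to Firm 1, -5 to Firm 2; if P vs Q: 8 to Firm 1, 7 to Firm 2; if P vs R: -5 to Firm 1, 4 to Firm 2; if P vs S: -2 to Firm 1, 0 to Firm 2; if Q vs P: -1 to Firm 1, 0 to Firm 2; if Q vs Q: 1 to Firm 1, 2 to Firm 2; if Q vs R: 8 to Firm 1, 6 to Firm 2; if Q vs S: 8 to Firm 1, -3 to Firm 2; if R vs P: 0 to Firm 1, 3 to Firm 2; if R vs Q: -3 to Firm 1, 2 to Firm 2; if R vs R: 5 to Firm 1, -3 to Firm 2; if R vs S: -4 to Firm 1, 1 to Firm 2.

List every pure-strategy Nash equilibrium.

(P, Q), (Q, R), and (R, P)

Check mutual best responses: a cell is a NE iff neither player can gain by unilaterally deviating.
Firm 1's best responses — vs P: R (payoff 0); vs Q: P (payoff 8); vs R: Q (payoff 8); vs S: Q (payoff 8).
Firm 2's best responses — vs P: Q (payoff 7); vs Q: R (payoff 6); vs R: P (payoff 3).
Mutual best responses occur at (P, Q), (Q, R), and (R, P); at each, neither player gains by switching.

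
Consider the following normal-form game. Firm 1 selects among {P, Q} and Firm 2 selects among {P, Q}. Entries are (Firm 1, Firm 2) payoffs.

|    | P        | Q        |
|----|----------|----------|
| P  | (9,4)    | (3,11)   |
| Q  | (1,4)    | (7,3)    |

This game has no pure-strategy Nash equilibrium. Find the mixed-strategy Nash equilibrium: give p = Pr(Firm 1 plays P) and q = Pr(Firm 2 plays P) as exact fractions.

p = 1/8, q = 1/3

In a mixed NE each player is indifferent between their pure strategies, so the opponent's mix sets the indifference.
Firm 2 indifferent between P and Q: p·4 + (1−p)·4 = p·11 + (1−p)·3 ⟹ 4 + 0p = 3 + 8p ⟹ p = 1/8.
Firm 1 indifferent between P and Q: q·9 + (1−q)·3 = q·1 + (1−q)·7 ⟹ 3 + 6q = 7 + (-6)q ⟹ q = 1/3.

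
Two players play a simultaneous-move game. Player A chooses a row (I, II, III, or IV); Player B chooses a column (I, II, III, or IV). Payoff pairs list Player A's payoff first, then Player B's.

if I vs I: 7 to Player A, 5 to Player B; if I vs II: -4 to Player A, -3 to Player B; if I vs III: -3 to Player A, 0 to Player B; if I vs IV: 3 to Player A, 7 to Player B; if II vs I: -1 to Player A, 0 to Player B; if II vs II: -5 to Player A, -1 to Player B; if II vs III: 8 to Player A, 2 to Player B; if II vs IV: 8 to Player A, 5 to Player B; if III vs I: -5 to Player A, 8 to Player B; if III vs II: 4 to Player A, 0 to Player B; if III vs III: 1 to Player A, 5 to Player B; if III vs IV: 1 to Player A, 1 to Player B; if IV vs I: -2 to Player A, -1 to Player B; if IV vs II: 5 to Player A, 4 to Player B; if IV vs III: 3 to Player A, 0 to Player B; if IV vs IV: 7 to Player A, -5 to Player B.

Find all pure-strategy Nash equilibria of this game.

(II, IV) and (IV, II)

A profile is a Nash equilibrium when each player is best-responding to the other.
Player A's best responses — vs I: I (payoff 7); vs II: IV (payoff 5); vs III: II (payoff 8); vs IV: II (payoff 8).
Player B's best responses — vs I: IV (payoff 7); vs II: IV (payoff 5); vs III: I (payoff 8); vs IV: II (payoff 4).
Mutual best responses occur at (II, IV) and (IV, II); at each, neither player gains by switching.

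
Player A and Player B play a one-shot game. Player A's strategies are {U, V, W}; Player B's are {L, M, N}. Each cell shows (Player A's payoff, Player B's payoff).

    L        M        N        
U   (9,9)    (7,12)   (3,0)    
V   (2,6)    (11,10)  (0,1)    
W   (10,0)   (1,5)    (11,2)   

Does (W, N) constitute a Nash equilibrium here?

Holding Player B at N: Player A gets 11 from W, versus 3 from U, 0 from V. No profitable deviation for Player A.
Holding Player A at W: Player B gets 2 from N but could get 5 by switching to M. Player B has a profitable deviation.

No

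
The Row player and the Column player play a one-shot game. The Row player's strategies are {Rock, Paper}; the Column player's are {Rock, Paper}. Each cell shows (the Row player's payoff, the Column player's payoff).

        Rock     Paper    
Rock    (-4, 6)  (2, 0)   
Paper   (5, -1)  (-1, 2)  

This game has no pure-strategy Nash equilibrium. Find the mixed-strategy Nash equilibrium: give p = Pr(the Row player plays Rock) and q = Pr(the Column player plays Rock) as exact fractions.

p = 1/3, q = 1/4

Each player's mixing probability is pinned down by making the *other* player indifferent.
The Column player indifferent between Rock and Paper: p·6 + (1−p)·(-1) = p·0 + (1−p)·2 ⟹ (-1) + 7p = 2 + (-2)p ⟹ p = 1/3.
The Row player indifferent between Rock and Paper: q·(-4) + (1−q)·2 = q·5 + (1−q)·(-1) ⟹ 2 + (-6)q = (-1) + 6q ⟹ q = 1/4.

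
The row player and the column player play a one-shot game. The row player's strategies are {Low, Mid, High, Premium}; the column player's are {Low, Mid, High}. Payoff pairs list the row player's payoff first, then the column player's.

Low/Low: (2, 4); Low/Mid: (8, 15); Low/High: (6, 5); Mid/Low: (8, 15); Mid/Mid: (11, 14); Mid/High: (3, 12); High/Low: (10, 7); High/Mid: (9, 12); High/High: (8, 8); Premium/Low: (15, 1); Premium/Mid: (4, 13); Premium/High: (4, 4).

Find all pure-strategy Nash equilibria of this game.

Check mutual best responses: a cell is a NE iff neither player can gain by unilaterally deviating.
The row player's best responses — vs Low: Premium (payoff 15); vs Mid: Mid (payoff 11); vs High: High (payoff 8).
The column player's best responses — vs Low: Mid (payoff 15); vs Mid: Low (payoff 15); vs High: Mid (payoff 12); vs Premium: Mid (payoff 13).
No cell has both players best-responding. For instance, the row player's best reply to Mid is Mid, but against Mid the column player prefers Low over Mid.

None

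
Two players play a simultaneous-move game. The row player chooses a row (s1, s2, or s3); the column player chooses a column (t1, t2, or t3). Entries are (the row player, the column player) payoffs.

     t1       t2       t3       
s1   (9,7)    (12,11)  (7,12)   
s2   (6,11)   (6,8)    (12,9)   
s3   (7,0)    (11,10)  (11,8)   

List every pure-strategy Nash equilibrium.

None

Check mutual best responses: a cell is a NE iff neither player can gain by unilaterally deviating.
The row player's best responses — vs t1: s1 (payoff 9); vs t2: s1 (payoff 12); vs t3: s2 (payoff 12).
The column player's best responses — vs s1: t3 (payoff 12); vs s2: t1 (payoff 11); vs s3: t2 (payoff 10).
No cell has both players best-responding. For instance, the row player's best reply to t3 is s2, but against s2 the column player prefers t1 over t3.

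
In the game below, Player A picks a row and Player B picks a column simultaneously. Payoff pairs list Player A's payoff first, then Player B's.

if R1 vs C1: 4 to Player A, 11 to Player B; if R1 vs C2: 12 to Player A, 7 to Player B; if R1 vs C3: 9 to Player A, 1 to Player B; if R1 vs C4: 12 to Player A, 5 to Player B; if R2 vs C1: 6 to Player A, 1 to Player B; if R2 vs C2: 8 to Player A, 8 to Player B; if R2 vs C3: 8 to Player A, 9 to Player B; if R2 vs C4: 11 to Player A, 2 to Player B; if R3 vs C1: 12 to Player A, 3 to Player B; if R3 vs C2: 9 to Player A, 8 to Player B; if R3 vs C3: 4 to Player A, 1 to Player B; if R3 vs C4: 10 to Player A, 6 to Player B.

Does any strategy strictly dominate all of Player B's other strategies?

None

A strategy is strictly dominant if it gives Player B a strictly higher payoff than every other strategy, against every choice by the opponent.
C1 is not dominant: against R2, C2 gives 8 > 1.
C2 is not dominant: against R1, C1 gives 11 > 7.
C3 is not dominant: against R1, C1 gives 11 > 1.
C4 is not dominant: against R1, C1 gives 11 > 5.
No single strategy is best against every opponent action.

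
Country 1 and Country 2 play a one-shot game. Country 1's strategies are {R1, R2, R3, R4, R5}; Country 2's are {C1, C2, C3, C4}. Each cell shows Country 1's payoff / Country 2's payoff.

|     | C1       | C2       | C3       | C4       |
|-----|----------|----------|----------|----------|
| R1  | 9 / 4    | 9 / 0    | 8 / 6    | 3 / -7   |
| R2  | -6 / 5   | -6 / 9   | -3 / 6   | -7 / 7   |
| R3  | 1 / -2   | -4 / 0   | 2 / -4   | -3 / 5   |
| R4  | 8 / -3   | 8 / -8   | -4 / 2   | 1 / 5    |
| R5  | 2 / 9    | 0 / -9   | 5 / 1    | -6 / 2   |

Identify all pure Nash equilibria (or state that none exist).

Check mutual best responses: a cell is a NE iff neither player can gain by unilaterally deviating.
Country 1's best responses — vs C1: R1 (payoff 9); vs C2: R1 (payoff 9); vs C3: R1 (payoff 8); vs C4: R1 (payoff 3).
Country 2's best responses — vs R1: C3 (payoff 6); vs R2: C2 (payoff 9); vs R3: C4 (payoff 5); vs R4: C4 (payoff 5); vs R5: C1 (payoff 9).
The only mutual best response is (R1, C3); neither player gains by switching there.

(R1, C3)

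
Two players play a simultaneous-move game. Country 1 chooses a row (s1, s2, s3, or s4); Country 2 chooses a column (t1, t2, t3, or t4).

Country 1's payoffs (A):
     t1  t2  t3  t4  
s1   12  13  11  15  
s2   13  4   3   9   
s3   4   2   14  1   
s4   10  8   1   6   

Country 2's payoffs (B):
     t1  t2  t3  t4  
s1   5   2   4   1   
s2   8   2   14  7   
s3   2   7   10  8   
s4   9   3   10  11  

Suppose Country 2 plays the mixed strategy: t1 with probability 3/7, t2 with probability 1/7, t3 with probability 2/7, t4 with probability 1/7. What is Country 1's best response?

Compute Country 1's expected payoff from each pure strategy against the given mix.
s1: (3/7)·12 + (1/7)·13 + (2/7)·11 + (1/7)·15 = 86/7
s2: (3/7)·13 + (1/7)·4 + (2/7)·3 + (1/7)·9 = 58/7
s3: (3/7)·4 + (1/7)·2 + (2/7)·14 + (1/7)·1 = 43/7
s4: (3/7)·10 + (1/7)·8 + (2/7)·1 + (1/7)·6 = 46/7
Highest expected payoff is 86/7, from s1.

s1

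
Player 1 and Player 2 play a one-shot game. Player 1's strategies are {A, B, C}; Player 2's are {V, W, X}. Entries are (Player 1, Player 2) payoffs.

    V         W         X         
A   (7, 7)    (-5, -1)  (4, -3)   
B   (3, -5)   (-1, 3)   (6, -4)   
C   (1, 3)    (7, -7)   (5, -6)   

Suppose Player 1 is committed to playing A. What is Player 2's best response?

V

With Player 1 fixed at A, Player 2's payoffs are: V → 7, W → -1, X → -3.
The maximum is 7, achieved by V.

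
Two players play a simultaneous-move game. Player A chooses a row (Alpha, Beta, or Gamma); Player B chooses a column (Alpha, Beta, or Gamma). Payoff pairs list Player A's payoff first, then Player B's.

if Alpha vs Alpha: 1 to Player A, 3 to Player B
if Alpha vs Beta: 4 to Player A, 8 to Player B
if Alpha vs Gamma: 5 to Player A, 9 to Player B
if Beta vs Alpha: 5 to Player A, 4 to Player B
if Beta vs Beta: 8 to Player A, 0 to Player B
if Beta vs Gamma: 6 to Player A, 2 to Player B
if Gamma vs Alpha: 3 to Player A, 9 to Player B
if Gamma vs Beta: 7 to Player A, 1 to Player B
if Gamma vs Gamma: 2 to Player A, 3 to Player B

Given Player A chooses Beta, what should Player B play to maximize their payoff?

With Player A fixed at Beta, Player B's payoffs are: Alpha → 4, Beta → 0, Gamma → 2.
The maximum is 4, achieved by Alpha.

Alpha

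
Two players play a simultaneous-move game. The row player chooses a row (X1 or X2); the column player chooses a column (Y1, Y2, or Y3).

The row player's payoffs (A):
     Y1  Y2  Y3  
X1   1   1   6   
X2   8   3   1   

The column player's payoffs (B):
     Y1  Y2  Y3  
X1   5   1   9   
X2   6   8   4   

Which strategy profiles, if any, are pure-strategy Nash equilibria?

A profile is a Nash equilibrium when each player is best-responding to the other.
The row player's best responses — vs Y1: X2 (payoff 8); vs Y2: X2 (payoff 3); vs Y3: X1 (payoff 6).
The column player's best responses — vs X1: Y3 (payoff 9); vs X2: Y2 (payoff 8).
Mutual best responses occur at (X1, Y3) and (X2, Y2); at each, neither player gains by switching.

(X1, Y3) and (X2, Y2)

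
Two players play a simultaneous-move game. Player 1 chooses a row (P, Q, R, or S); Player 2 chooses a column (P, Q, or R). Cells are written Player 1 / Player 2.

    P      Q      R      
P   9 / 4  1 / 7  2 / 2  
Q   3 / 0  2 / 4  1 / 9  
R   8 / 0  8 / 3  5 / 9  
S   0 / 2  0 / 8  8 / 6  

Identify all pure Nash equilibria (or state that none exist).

A profile is a Nash equilibrium when each player is best-responding to the other.
Player 1's best responses — vs P: P (payoff 9); vs Q: R (payoff 8); vs R: S (payoff 8).
Player 2's best responses — vs P: Q (payoff 7); vs Q: R (payoff 9); vs R: R (payoff 9); vs S: Q (payoff 8).
No cell has both players best-responding. For instance, Player 1's best reply to R is S, but against S Player 2 prefers Q over R.

No pure-strategy Nash equilibrium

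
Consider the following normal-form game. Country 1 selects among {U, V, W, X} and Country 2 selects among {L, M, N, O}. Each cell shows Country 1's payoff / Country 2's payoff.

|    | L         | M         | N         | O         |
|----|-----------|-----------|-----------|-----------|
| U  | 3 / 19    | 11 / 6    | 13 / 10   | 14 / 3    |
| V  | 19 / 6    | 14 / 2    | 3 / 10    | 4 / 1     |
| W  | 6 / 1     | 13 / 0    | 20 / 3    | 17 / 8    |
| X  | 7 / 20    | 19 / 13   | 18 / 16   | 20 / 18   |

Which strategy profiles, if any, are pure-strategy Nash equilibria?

There is no pure-strategy Nash equilibrium

A profile is a Nash equilibrium when each player is best-responding to the other.
Country 1's best responses — vs L: V (payoff 19); vs M: X (payoff 19); vs N: W (payoff 20); vs O: X (payoff 20).
Country 2's best responses — vs U: L (payoff 19); vs V: N (payoff 10); vs W: O (payoff 8); vs X: L (payoff 20).
No cell has both players best-responding. For instance, Country 1's best reply to O is X, but against X Country 2 prefers L over O.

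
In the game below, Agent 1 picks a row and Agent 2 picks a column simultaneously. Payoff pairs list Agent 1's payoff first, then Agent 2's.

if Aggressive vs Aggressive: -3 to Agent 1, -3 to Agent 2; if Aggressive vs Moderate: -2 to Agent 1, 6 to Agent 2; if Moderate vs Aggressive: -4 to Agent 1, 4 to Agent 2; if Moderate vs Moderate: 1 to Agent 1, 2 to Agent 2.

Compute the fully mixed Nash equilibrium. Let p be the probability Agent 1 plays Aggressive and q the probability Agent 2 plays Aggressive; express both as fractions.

p = 2/11, q = 3/4

In a mixed NE each player is indifferent between their pure strategies, so the opponent's mix sets the indifference.
Agent 2 indifferent between Aggressive and Moderate: p·(-3) + (1−p)·4 = p·6 + (1−p)·2 ⟹ 4 + (-7)p = 2 + 4p ⟹ p = 2/11.
Agent 1 indifferent between Aggressive and Moderate: q·(-3) + (1−q)·(-2) = q·(-4) + (1−q)·1 ⟹ (-2) + (-1)q = 1 + (-5)q ⟹ q = 3/4.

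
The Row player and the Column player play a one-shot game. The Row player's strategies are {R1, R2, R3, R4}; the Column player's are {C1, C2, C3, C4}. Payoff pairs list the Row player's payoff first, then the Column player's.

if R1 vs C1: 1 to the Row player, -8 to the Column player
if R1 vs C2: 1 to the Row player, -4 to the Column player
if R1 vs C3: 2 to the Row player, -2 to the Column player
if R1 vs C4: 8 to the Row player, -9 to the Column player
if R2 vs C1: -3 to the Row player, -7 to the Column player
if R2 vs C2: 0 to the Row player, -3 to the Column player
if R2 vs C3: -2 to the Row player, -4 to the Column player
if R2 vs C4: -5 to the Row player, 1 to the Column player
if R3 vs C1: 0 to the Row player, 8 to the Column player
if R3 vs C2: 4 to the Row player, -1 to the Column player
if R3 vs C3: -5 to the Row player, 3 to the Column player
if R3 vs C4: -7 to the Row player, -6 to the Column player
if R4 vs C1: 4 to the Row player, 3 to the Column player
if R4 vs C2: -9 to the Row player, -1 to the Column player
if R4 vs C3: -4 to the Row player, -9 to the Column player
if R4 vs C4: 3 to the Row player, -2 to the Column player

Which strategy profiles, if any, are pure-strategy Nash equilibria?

Check mutual best responses: a cell is a NE iff neither player can gain by unilaterally deviating.
The Row player's best responses — vs C1: R4 (payoff 4); vs C2: R3 (payoff 4); vs C3: R1 (payoff 2); vs C4: R1 (payoff 8).
The Column player's best responses — vs R1: C3 (payoff -2); vs R2: C4 (payoff 1); vs R3: C1 (payoff 8); vs R4: C1 (payoff 3).
Mutual best responses occur at (R1, C3) and (R4, C1); at each, neither player gains by switching.

(R1, C3) and (R4, C1)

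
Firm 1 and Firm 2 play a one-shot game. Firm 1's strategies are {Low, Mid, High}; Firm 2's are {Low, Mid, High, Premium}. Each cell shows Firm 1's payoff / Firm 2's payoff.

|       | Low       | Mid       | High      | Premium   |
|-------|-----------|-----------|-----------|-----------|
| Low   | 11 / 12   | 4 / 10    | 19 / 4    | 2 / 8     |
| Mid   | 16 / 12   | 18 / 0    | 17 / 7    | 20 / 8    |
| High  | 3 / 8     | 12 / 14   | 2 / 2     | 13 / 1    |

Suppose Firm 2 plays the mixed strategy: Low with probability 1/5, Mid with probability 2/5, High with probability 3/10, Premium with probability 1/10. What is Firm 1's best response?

Mid

Compute Firm 1's expected payoff from each pure strategy against the given mix.
Low: (1/5)·11 + (2/5)·4 + (3/10)·19 + (1/10)·2 = 97/10
Mid: (1/5)·16 + (2/5)·18 + (3/10)·17 + (1/10)·20 = 35/2
High: (1/5)·3 + (2/5)·12 + (3/10)·2 + (1/10)·13 = 73/10
Highest expected payoff is 35/2, from Mid.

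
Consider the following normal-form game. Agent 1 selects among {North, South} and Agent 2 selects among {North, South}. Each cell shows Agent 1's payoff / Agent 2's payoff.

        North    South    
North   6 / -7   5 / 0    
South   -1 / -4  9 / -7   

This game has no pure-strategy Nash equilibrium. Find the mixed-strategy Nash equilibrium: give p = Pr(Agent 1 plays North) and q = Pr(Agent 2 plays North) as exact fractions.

Each player's mixing probability is pinned down by making the *other* player indifferent.
Agent 2 indifferent between North and South: p·(-7) + (1−p)·(-4) = p·0 + (1−p)·(-7) ⟹ (-4) + (-3)p = (-7) + 7p ⟹ p = 3/10.
Agent 1 indifferent between North and South: q·6 + (1−q)·5 = q·(-1) + (1−q)·9 ⟹ 5 + 1q = 9 + (-10)q ⟹ q = 4/11.

p = 3/10, q = 4/11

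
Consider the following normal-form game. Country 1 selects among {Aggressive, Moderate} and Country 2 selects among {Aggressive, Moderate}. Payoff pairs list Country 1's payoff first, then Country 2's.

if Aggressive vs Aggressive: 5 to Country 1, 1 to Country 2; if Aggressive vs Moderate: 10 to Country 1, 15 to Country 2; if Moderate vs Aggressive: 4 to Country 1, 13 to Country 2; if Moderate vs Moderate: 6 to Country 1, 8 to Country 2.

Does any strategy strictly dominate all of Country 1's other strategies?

A strategy is strictly dominant if it gives Country 1 a strictly higher payoff than every other strategy, against every choice by the opponent.
Aggressive strictly dominates: vs Aggressive: 5 > 4; vs Moderate: 10 > 6.

Aggressive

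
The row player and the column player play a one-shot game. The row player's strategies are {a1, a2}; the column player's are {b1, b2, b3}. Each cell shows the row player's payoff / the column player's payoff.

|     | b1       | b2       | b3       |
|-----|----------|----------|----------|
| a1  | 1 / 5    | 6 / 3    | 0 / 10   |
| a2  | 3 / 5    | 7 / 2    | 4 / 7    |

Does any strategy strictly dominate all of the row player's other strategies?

Check whether one of the row player's strategies beats all alternatives regardless of what the opponent does.
a2 strictly dominates: vs b1: 3 > 1; vs b2: 7 > 6; vs b3: 4 > 0.

a2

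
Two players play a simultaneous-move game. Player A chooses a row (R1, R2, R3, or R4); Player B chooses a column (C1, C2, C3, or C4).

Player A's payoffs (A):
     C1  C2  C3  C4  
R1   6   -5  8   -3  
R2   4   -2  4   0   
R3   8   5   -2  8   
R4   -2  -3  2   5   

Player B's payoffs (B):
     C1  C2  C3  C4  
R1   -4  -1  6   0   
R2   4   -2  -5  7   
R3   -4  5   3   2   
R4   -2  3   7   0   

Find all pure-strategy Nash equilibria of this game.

(R1, C3) and (R3, C2)

Find each player's best response to every opponent strategy; NE are the intersections.
Player A's best responses — vs C1: R3 (payoff 8); vs C2: R3 (payoff 5); vs C3: R1 (payoff 8); vs C4: R3 (payoff 8).
Player B's best responses — vs R1: C3 (payoff 6); vs R2: C4 (payoff 7); vs R3: C2 (payoff 5); vs R4: C3 (payoff 7).
Mutual best responses occur at (R1, C3) and (R3, C2); at each, neither player gains by switching.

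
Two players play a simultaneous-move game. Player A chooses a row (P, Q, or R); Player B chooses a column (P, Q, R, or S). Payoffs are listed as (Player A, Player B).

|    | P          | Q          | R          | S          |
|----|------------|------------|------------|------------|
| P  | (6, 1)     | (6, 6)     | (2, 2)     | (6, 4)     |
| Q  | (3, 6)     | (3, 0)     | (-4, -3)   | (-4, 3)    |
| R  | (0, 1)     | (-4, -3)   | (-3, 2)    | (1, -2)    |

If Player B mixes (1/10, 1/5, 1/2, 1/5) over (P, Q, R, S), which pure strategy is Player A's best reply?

P

Compute Player A's expected payoff from each pure strategy against the given mix.
P: (1/10)·6 + (1/5)·6 + (1/2)·2 + (1/5)·6 = 4
Q: (1/10)·3 + (1/5)·3 + (1/2)·(-4) + (1/5)·(-4) = -19/10
R: (1/10)·0 + (1/5)·(-4) + (1/2)·(-3) + (1/5)·1 = -21/10
Highest expected payoff is 4, from P.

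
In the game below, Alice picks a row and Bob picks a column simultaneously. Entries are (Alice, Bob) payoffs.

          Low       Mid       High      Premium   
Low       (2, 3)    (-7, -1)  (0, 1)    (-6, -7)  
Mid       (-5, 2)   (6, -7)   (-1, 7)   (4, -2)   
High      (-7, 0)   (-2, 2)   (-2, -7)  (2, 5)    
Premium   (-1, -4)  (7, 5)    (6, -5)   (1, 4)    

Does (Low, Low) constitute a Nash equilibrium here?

Yes

Holding Bob at Low: Alice gets 2 from Low, versus -5 from Mid, -7 from High, -1 from Premium. No profitable deviation for Alice.
Holding Alice at Low: Bob gets 3 from Low, versus -1 from Mid, 1 from High, -7 from Premium. No profitable deviation for Bob either.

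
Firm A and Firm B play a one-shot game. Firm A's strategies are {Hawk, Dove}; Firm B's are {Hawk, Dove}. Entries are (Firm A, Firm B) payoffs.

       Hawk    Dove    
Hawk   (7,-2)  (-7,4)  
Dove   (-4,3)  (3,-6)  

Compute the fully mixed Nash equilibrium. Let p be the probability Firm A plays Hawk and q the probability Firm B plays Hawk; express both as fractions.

In a mixed NE each player is indifferent between their pure strategies, so the opponent's mix sets the indifference.
Firm B indifferent between Hawk and Dove: p·(-2) + (1−p)·3 = p·4 + (1−p)·(-6) ⟹ 3 + (-5)p = (-6) + 10p ⟹ p = 3/5.
Firm A indifferent between Hawk and Dove: q·7 + (1−q)·(-7) = q·(-4) + (1−q)·3 ⟹ (-7) + 14q = 3 + (-7)q ⟹ q = 10/21.

p = 3/5, q = 10/21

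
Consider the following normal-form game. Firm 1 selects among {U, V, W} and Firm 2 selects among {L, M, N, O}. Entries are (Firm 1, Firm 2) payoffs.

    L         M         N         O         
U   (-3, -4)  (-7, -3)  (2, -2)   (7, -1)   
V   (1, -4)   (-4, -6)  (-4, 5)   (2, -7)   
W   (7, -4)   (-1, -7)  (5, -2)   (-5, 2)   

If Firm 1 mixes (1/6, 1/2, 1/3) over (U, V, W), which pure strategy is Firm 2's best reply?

Compute Firm 2's expected payoff from each pure strategy against the given mix.
L: (1/6)·(-4) + (1/2)·(-4) + (1/3)·(-4) = -4
M: (1/6)·(-3) + (1/2)·(-6) + (1/3)·(-7) = -35/6
N: (1/6)·(-2) + (1/2)·5 + (1/3)·(-2) = 3/2
O: (1/6)·(-1) + (1/2)·(-7) + (1/3)·2 = -3
Highest expected payoff is 3/2, from N.

N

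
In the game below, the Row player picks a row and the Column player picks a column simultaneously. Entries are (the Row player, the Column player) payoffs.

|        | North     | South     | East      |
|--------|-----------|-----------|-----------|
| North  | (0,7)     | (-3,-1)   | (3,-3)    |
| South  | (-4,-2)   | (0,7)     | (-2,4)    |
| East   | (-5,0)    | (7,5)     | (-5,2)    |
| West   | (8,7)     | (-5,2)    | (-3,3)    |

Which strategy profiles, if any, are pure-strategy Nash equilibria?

(East, South) and (West, North)

Check mutual best responses: a cell is a NE iff neither player can gain by unilaterally deviating.
The Row player's best responses — vs North: West (payoff 8); vs South: East (payoff 7); vs East: North (payoff 3).
The Column player's best responses — vs North: North (payoff 7); vs South: South (payoff 7); vs East: South (payoff 5); vs West: North (payoff 7).
Mutual best responses occur at (East, South) and (West, North); at each, neither player gains by switching.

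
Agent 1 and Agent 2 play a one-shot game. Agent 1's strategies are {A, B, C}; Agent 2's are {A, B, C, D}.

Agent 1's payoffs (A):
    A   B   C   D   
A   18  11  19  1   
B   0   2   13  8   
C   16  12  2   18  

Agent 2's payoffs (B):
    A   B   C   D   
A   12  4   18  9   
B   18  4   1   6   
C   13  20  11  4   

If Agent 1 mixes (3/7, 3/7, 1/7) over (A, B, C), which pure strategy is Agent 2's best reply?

Compute Agent 2's expected payoff from each pure strategy against the given mix.
A: (3/7)·12 + (3/7)·18 + (1/7)·13 = 103/7
B: (3/7)·4 + (3/7)·4 + (1/7)·20 = 44/7
C: (3/7)·18 + (3/7)·1 + (1/7)·11 = 68/7
D: (3/7)·9 + (3/7)·6 + (1/7)·4 = 7
Highest expected payoff is 103/7, from A.

A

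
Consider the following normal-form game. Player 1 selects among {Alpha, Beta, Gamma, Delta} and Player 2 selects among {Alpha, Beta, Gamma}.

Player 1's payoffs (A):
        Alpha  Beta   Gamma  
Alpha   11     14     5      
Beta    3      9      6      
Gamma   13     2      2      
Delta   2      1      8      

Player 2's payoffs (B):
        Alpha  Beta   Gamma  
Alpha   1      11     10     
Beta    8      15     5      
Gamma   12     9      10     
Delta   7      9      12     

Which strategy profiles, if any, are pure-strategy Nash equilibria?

(Alpha, Beta), (Gamma, Alpha), and (Delta, Gamma)

Find each player's best response to every opponent strategy; NE are the intersections.
Player 1's best responses — vs Alpha: Gamma (payoff 13); vs Beta: Alpha (payoff 14); vs Gamma: Delta (payoff 8).
Player 2's best responses — vs Alpha: Beta (payoff 11); vs Beta: Beta (payoff 15); vs Gamma: Alpha (payoff 12); vs Delta: Gamma (payoff 12).
Mutual best responses occur at (Alpha, Beta), (Gamma, Alpha), and (Delta, Gamma); at each, neither player gains by switching.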